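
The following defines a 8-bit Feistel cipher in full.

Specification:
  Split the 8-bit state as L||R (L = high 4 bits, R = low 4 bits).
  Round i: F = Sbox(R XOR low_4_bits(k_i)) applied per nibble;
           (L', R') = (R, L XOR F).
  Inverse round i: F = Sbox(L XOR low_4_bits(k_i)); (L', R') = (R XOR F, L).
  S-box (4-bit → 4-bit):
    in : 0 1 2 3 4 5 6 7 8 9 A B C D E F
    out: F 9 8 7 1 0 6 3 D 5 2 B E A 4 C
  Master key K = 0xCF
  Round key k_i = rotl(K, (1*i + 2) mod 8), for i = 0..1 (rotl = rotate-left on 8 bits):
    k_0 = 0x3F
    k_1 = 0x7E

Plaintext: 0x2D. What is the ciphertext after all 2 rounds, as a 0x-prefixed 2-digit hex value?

0xAC

s_0 = plaintext = 0x2D
s_1 = Round(s_0, k_0) = 0xDA
s_2 = Round(s_1, k_1) = 0xAC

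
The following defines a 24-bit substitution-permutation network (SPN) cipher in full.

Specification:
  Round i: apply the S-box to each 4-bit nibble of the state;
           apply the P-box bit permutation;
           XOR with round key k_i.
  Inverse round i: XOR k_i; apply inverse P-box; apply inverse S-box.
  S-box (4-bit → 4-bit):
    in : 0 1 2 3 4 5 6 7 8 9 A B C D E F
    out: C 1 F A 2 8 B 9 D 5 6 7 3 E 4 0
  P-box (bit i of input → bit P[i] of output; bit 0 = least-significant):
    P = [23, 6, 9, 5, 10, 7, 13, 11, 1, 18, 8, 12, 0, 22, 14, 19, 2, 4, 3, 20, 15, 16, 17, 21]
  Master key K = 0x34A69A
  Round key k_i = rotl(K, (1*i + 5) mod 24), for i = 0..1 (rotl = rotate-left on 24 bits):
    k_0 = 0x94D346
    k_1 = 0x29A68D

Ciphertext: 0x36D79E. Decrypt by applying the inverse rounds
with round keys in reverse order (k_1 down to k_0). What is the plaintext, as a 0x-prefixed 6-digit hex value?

0xD09D45

s_0 = ciphertext = 0x36D79E
s_1 = InvRound(s_0, k_1) = 0xA382EF
s_2 = InvRound(s_1, k_0) = 0xD09D45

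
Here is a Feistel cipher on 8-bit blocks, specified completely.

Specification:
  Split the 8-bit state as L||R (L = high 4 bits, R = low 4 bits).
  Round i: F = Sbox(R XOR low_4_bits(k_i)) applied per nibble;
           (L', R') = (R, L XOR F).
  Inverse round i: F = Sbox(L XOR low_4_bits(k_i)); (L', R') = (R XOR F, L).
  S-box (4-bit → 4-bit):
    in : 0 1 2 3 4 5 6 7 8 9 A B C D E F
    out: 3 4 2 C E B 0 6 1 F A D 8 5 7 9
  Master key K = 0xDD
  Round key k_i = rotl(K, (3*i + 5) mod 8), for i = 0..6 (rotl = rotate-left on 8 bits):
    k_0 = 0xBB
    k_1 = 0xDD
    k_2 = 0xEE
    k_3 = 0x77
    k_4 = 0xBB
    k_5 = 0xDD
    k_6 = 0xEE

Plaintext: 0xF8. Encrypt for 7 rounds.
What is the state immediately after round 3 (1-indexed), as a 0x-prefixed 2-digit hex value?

0xF7

s_0 = plaintext = 0xF8
s_1 = Round(s_0, k_0) = 0x83
s_2 = Round(s_1, k_1) = 0x3F
s_3 = Round(s_2, k_2) = 0xF7
s_4 = Round(s_3, k_3) = 0x7C
s_5 = Round(s_4, k_4) = 0xC1
s_6 = Round(s_5, k_5) = 0x14
s_7 = Round(s_6, k_6) = 0x4B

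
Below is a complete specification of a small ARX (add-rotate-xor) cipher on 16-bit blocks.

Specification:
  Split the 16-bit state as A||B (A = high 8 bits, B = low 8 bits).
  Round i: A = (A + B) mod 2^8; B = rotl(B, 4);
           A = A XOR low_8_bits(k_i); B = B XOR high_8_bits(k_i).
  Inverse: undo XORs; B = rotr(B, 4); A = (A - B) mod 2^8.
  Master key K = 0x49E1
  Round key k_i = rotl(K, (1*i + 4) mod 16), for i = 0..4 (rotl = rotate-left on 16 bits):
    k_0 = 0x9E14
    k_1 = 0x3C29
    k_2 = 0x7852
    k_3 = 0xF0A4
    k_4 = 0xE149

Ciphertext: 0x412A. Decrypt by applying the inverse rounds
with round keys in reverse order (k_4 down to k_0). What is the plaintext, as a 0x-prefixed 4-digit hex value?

s_0 = ciphertext = 0x412A
s_1 = InvRound(s_0, k_4) = 0x4CBC
s_2 = InvRound(s_1, k_3) = 0x24C4
s_3 = InvRound(s_2, k_2) = 0xABCB
s_4 = InvRound(s_3, k_1) = 0x037F
s_5 = InvRound(s_4, k_0) = 0xF91E

0xF91E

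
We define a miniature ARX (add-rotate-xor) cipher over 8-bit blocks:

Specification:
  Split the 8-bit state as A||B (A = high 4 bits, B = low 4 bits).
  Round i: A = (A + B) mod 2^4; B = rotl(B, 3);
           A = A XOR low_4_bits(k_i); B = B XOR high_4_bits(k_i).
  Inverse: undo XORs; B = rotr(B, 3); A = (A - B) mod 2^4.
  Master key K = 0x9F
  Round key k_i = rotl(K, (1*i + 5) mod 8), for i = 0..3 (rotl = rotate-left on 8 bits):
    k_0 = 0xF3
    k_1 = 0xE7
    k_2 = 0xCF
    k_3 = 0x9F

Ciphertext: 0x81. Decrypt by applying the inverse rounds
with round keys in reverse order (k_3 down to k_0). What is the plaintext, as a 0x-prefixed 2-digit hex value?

0x2A

s_0 = ciphertext = 0x81
s_1 = InvRound(s_0, k_3) = 0x61
s_2 = InvRound(s_1, k_2) = 0xEB
s_3 = InvRound(s_2, k_1) = 0xFA
s_4 = InvRound(s_3, k_0) = 0x2A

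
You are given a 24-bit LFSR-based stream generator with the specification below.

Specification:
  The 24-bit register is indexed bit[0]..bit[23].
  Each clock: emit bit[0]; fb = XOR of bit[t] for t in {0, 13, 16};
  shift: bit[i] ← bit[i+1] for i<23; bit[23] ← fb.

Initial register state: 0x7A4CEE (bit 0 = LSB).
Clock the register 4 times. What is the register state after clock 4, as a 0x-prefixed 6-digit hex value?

reg_0 = 0x7A4CEE
clock 1: out=0, reg = 0x3D2677
clock 2: out=1, reg = 0x9E933B
clock 3: out=1, reg = 0xCF499D
clock 4: out=1, reg = 0x67A4CE

0x67A4CE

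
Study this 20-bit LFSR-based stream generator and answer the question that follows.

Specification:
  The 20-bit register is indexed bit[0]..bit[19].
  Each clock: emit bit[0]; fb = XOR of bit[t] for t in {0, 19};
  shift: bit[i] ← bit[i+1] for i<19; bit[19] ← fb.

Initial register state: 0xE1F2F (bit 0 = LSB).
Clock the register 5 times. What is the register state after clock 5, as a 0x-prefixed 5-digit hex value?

reg_0 = 0xE1F2F
clock 1: out=1, reg = 0x70F97
clock 2: out=1, reg = 0xB87CB
clock 3: out=1, reg = 0x5C3E5
clock 4: out=1, reg = 0xAE1F2
clock 5: out=0, reg = 0xD70F9

0xD70F9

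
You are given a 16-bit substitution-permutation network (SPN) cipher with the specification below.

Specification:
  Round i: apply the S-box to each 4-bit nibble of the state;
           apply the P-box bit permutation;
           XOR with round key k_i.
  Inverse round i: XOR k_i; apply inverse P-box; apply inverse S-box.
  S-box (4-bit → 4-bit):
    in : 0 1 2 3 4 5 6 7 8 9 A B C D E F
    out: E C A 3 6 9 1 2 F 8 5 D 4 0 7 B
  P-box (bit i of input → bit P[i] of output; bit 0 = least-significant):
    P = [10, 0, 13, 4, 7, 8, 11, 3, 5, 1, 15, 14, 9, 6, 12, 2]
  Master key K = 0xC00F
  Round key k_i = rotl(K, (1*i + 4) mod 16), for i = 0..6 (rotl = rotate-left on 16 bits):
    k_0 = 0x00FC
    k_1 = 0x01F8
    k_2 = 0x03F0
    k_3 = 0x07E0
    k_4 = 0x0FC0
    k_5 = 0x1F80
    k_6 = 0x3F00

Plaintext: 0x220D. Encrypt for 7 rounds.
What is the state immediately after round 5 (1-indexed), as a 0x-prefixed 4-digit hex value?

s_0 = plaintext = 0x220D
s_1 = Round(s_0, k_0) = 0x49B2
s_2 = Round(s_1, k_1) = 0x5921
s_3 = Round(s_2, k_2) = 0x60EC
s_4 = Round(s_3, k_3) = 0xEC62
s_5 = Round(s_4, k_4) = 0x9D11
s_6 = Round(s_5, k_5) = 0x379C
s_7 = Round(s_6, k_6) = 0x1D4A

0x9D11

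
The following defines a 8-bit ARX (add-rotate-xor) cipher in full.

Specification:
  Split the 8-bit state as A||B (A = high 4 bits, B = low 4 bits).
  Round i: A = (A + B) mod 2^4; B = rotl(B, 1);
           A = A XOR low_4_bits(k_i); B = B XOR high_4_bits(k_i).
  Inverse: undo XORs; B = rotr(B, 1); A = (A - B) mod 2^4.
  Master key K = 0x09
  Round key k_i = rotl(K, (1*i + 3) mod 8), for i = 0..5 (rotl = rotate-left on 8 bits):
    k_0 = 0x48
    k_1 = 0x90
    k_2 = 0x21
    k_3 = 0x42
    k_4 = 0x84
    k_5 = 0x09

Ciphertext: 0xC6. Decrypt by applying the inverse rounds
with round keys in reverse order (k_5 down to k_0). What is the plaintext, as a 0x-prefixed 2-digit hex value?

s_0 = ciphertext = 0xC6
s_1 = InvRound(s_0, k_5) = 0x23
s_2 = InvRound(s_1, k_4) = 0x9D
s_3 = InvRound(s_2, k_3) = 0xFC
s_4 = InvRound(s_3, k_2) = 0x77
s_5 = InvRound(s_4, k_1) = 0x07
s_6 = InvRound(s_5, k_0) = 0xF9

0xF9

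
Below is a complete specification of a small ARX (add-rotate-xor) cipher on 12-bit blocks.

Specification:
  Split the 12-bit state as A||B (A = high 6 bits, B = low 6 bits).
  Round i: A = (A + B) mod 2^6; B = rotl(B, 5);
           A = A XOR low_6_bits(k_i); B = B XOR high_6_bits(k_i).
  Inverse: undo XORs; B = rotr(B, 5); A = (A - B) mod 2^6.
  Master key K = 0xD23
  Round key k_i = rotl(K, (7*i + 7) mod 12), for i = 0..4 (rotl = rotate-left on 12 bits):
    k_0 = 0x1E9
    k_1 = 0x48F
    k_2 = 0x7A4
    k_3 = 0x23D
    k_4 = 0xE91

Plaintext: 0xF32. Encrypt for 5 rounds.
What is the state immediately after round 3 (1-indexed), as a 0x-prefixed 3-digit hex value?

0x8F0

s_0 = plaintext = 0xF32
s_1 = Round(s_0, k_0) = 0x1DE
s_2 = Round(s_1, k_1) = 0xA9D
s_3 = Round(s_2, k_2) = 0x8F0
s_4 = Round(s_3, k_3) = 0xB90
s_5 = Round(s_4, k_4) = 0xBF2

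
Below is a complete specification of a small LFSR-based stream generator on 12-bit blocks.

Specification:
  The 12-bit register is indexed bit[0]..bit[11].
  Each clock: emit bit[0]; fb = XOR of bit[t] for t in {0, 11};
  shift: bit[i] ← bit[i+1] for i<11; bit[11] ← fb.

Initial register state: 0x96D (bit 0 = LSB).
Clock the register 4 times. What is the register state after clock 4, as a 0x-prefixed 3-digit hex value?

0x496

reg_0 = 0x96D
clock 1: out=1, reg = 0x4B6
clock 2: out=0, reg = 0x25B
clock 3: out=1, reg = 0x92D
clock 4: out=1, reg = 0x496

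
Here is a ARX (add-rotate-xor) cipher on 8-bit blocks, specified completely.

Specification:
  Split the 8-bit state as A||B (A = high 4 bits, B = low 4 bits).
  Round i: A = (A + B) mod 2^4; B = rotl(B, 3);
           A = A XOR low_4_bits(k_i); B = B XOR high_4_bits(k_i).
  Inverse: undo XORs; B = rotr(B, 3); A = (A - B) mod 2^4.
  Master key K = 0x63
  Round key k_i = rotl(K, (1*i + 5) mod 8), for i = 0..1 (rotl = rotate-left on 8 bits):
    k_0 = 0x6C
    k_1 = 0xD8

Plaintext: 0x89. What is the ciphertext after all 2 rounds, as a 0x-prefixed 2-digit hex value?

s_0 = plaintext = 0x89
s_1 = Round(s_0, k_0) = 0xDA
s_2 = Round(s_1, k_1) = 0xF8

0xF8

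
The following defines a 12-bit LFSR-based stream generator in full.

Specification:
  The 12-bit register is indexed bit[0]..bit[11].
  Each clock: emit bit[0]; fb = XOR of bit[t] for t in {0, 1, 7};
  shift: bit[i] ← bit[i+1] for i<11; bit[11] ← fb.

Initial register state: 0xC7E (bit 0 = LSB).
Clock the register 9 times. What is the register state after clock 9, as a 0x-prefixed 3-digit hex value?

0xBCE

reg_0 = 0xC7E
clock 1: out=0, reg = 0xE3F
clock 2: out=1, reg = 0x71F
clock 3: out=1, reg = 0x38F
clock 4: out=1, reg = 0x9C7
clock 5: out=1, reg = 0xCE3
clock 6: out=1, reg = 0xE71
clock 7: out=1, reg = 0xF38
clock 8: out=0, reg = 0x79C
clock 9: out=0, reg = 0xBCE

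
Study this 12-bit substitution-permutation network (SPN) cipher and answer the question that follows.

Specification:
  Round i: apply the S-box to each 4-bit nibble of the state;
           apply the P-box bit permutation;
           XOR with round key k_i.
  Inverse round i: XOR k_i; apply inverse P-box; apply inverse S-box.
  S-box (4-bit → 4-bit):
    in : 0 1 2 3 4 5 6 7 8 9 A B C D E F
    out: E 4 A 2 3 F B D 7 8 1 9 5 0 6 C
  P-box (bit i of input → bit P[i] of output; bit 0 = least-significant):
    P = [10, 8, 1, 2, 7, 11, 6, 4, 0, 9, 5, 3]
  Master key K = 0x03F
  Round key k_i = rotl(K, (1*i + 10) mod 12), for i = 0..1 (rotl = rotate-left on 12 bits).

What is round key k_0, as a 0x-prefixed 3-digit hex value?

K = 0x03F
k_0 = rotl(K, (1*0+10) mod 12) = rotl(K, 10) = 0xC0F

0xC0F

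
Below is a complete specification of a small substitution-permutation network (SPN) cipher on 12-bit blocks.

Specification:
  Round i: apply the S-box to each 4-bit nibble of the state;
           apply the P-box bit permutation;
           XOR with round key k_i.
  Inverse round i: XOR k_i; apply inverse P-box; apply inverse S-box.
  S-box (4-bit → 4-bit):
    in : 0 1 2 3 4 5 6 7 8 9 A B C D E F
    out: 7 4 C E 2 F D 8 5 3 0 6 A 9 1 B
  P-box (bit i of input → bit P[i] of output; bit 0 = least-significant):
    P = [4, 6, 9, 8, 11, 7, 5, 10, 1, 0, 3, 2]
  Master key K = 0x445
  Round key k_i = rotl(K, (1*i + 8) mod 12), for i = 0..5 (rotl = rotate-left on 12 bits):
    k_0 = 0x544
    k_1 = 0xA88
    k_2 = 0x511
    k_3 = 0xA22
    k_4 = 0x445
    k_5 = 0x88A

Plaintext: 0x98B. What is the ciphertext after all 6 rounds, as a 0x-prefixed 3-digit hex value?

0xB9E

s_0 = plaintext = 0x98B
s_1 = Round(s_0, k_0) = 0xF27
s_2 = Round(s_1, k_1) = 0xFAF
s_3 = Round(s_2, k_2) = 0x446
s_4 = Round(s_3, k_3) = 0x9B3
s_5 = Round(s_4, k_4) = 0x7A6
s_6 = Round(s_5, k_5) = 0xB9E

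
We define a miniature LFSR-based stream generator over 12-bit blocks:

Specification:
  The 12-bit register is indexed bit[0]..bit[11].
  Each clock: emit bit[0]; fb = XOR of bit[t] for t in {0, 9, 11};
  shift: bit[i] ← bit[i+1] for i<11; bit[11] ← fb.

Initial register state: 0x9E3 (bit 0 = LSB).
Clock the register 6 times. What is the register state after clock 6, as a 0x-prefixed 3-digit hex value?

reg_0 = 0x9E3
clock 1: out=1, reg = 0x4F1
clock 2: out=1, reg = 0xA78
clock 3: out=0, reg = 0x53C
clock 4: out=0, reg = 0x29E
clock 5: out=0, reg = 0x94F
clock 6: out=1, reg = 0x4A7

0x4A7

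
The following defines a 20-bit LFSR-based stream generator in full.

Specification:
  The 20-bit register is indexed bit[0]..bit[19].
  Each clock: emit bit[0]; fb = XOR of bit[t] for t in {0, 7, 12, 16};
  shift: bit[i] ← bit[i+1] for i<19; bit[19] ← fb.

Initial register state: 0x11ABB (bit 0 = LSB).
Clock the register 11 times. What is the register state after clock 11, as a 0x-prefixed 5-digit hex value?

reg_0 = 0x11ABB
clock 1: out=1, reg = 0x08D5D
clock 2: out=1, reg = 0x846AE
clock 3: out=0, reg = 0xC2357
clock 4: out=1, reg = 0xE11AB
clock 5: out=1, reg = 0xF08D5
clock 6: out=1, reg = 0xF846A
clock 7: out=0, reg = 0xFC235
clock 8: out=1, reg = 0x7E11A
clock 9: out=0, reg = 0xBF08D
clock 10: out=1, reg = 0x5F846
clock 11: out=0, reg = 0x2FC23

0x2FC23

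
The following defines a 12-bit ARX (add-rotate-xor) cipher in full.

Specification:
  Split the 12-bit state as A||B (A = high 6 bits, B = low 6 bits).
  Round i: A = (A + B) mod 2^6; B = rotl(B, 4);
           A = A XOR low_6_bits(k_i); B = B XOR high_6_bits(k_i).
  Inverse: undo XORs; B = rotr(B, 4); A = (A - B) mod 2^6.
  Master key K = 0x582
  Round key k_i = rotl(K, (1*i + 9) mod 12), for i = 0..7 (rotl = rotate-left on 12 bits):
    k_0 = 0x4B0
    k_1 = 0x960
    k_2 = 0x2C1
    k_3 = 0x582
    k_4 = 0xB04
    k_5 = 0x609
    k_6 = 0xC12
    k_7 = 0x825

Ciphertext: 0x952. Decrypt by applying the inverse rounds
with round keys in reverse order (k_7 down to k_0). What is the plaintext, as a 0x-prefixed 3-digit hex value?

s_0 = ciphertext = 0x952
s_1 = InvRound(s_0, k_7) = 0xD4B
s_2 = InvRound(s_1, k_6) = 0xE2F
s_3 = InvRound(s_2, k_5) = 0x49F
s_4 = InvRound(s_3, k_4) = 0x1CF
s_5 = InvRound(s_4, k_3) = 0x825
s_6 = InvRound(s_5, k_2) = 0x9FA
s_7 = InvRound(s_6, k_1) = 0x2BD
s_8 = InvRound(s_7, k_0) = 0xF3E

0xF3E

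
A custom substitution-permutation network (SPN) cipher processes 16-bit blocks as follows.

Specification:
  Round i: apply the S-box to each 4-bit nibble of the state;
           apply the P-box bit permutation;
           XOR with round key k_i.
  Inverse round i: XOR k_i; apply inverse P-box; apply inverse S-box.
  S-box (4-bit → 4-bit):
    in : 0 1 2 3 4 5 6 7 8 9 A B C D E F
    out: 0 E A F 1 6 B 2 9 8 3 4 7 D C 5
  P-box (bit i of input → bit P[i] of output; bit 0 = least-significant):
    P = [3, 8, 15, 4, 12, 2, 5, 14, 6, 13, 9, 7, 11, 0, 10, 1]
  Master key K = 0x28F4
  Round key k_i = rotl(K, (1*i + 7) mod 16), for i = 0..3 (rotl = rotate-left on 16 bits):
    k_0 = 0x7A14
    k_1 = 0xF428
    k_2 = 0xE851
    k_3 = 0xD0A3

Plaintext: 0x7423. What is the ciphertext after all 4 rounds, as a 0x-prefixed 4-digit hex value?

s_0 = plaintext = 0x7423
s_1 = Round(s_0, k_0) = 0xBB49
s_2 = Round(s_1, k_1) = 0xE238
s_3 = Round(s_2, k_2) = 0x9CEF
s_4 = Round(s_3, k_3) = 0x32C9

0x32C9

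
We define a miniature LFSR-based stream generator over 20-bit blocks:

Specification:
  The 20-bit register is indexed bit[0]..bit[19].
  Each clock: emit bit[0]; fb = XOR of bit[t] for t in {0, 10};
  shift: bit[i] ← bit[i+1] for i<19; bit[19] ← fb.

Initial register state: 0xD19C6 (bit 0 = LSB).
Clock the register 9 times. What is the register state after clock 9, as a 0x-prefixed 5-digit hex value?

0x4068C

reg_0 = 0xD19C6
clock 1: out=0, reg = 0x68CE3
clock 2: out=1, reg = 0x34671
clock 3: out=1, reg = 0x1A338
clock 4: out=0, reg = 0x0D19C
clock 5: out=0, reg = 0x068CE
clock 6: out=0, reg = 0x03467
clock 7: out=1, reg = 0x01A33
clock 8: out=1, reg = 0x80D19
clock 9: out=1, reg = 0x4068C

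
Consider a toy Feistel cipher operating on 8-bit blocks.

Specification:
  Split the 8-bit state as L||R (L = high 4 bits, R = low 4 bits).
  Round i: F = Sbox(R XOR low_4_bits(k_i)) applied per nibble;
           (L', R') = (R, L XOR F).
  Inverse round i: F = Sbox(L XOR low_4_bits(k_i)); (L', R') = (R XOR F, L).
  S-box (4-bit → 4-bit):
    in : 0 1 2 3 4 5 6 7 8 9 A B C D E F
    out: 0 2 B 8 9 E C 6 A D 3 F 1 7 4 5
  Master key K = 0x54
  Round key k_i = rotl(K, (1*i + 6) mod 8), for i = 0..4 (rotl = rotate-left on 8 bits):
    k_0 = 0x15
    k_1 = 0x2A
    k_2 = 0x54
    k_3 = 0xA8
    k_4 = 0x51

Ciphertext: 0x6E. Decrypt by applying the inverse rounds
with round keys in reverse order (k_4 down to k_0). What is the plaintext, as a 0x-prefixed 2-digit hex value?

0x7B

s_0 = ciphertext = 0x6E
s_1 = InvRound(s_0, k_4) = 0x86
s_2 = InvRound(s_1, k_3) = 0x68
s_3 = InvRound(s_2, k_2) = 0x36
s_4 = InvRound(s_3, k_1) = 0xB3
s_5 = InvRound(s_4, k_0) = 0x7B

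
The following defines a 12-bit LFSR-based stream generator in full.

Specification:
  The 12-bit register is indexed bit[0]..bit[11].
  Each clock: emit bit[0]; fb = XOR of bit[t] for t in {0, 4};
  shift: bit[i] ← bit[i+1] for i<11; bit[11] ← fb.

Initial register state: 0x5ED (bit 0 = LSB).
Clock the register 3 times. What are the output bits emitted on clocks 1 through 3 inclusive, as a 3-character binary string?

101

reg_0 = 0x5ED
clock 1: out=1, reg = 0xAF6
clock 2: out=0, reg = 0xD7B
clock 3: out=1, reg = 0x6BD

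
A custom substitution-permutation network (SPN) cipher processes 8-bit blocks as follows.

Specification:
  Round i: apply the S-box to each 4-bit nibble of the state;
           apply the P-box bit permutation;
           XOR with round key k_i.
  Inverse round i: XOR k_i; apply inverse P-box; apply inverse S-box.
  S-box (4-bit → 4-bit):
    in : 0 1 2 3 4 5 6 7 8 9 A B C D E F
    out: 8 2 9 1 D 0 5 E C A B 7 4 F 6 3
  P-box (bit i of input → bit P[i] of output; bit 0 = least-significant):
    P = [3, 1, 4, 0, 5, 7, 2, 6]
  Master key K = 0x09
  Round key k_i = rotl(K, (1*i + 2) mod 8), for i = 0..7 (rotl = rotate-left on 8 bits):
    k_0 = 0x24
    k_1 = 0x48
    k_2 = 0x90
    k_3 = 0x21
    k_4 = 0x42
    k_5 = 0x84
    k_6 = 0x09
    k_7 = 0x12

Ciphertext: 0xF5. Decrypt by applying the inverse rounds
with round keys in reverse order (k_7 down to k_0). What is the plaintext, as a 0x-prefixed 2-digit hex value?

0x61

s_0 = ciphertext = 0xF5
s_1 = InvRound(s_0, k_7) = 0xD9
s_2 = InvRound(s_1, k_6) = 0x9C
s_3 = InvRound(s_2, k_5) = 0x56
s_4 = InvRound(s_3, k_4) = 0xCC
s_5 = InvRound(s_4, k_3) = 0xD2
s_6 = InvRound(s_5, k_2) = 0x01
s_7 = InvRound(s_6, k_1) = 0x02
s_8 = InvRound(s_7, k_0) = 0x61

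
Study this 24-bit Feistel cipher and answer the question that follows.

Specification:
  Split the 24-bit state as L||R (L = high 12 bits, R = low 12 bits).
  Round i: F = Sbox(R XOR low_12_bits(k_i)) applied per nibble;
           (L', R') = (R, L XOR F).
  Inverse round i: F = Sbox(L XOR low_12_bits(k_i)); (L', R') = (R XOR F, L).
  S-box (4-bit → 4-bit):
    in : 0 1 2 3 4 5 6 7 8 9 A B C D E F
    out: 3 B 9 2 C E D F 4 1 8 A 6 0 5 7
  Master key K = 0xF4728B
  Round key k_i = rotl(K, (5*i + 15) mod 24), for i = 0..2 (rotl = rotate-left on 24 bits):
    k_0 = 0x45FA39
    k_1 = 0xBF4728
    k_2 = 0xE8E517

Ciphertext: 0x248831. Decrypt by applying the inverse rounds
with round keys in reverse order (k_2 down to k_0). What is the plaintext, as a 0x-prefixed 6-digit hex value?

s_0 = ciphertext = 0x248831
s_1 = InvRound(s_0, k_2) = 0x7D6248
s_2 = InvRound(s_1, k_1) = 0x13D7D6
s_3 = InvRound(s_2, k_0) = 0xDEA13D

0xDEA13D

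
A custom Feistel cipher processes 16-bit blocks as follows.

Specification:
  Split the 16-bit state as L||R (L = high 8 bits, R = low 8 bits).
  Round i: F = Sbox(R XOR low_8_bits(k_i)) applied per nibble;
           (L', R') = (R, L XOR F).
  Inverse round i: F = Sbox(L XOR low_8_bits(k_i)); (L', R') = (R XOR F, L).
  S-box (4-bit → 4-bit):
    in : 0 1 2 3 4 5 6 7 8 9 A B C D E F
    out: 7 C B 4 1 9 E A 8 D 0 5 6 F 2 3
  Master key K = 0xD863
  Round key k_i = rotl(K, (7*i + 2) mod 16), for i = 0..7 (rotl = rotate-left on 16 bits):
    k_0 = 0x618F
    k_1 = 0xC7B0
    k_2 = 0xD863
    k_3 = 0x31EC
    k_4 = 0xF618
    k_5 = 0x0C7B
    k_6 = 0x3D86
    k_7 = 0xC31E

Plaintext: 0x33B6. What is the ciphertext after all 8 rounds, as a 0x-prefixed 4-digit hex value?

s_0 = plaintext = 0x33B6
s_1 = Round(s_0, k_0) = 0xB67E
s_2 = Round(s_1, k_1) = 0x7ED4
s_3 = Round(s_2, k_2) = 0xD424
s_4 = Round(s_3, k_3) = 0x24BC
s_5 = Round(s_4, k_4) = 0xBC25
s_6 = Round(s_5, k_5) = 0x252E
s_7 = Round(s_6, k_6) = 0x2E2D
s_8 = Round(s_7, k_7) = 0x2D6A

0x2D6A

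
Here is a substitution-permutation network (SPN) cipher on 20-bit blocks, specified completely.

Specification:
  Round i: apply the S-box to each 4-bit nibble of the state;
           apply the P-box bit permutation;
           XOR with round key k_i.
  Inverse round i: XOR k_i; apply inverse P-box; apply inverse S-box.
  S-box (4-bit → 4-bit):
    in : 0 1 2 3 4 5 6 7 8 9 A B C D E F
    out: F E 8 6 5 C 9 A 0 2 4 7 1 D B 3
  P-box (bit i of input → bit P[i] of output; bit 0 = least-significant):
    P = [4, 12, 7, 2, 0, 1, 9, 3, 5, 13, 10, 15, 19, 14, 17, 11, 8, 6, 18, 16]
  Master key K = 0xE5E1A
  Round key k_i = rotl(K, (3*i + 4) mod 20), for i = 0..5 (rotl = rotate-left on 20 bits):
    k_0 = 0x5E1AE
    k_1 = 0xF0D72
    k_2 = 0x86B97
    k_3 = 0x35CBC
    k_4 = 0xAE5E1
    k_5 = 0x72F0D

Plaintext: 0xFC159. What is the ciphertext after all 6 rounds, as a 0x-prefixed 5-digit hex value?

0x13403

s_0 = plaintext = 0xFC159
s_1 = Round(s_0, k_0) = 0xD56E6
s_2 = Round(s_1, k_1) = 0x8844D
s_3 = Round(s_2, k_2) = 0x86D22
s_4 = Round(s_3, k_3) = 0xBD090
s_5 = Round(s_4, k_4) = 0x45817
s_6 = Round(s_5, k_5) = 0x13403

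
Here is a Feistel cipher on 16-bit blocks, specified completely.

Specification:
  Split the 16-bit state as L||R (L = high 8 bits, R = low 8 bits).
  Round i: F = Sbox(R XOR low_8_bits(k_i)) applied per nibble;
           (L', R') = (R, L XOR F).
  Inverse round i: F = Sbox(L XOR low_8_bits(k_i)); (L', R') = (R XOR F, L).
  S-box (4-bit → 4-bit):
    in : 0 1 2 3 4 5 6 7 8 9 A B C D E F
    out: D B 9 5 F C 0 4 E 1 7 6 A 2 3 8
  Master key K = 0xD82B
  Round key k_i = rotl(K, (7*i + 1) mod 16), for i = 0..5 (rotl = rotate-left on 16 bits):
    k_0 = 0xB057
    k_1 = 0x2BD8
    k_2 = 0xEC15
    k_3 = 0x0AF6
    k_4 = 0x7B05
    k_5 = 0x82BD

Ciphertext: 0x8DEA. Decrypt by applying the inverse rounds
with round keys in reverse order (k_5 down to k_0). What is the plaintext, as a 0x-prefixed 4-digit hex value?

s_0 = ciphertext = 0x8DEA
s_1 = InvRound(s_0, k_5) = 0xB78D
s_2 = InvRound(s_1, k_4) = 0xE4B7
s_3 = InvRound(s_2, k_3) = 0x0EE4
s_4 = InvRound(s_3, k_2) = 0x520E
s_5 = InvRound(s_4, k_1) = 0xE952
s_6 = InvRound(s_5, k_0) = 0x31E9

0x31E9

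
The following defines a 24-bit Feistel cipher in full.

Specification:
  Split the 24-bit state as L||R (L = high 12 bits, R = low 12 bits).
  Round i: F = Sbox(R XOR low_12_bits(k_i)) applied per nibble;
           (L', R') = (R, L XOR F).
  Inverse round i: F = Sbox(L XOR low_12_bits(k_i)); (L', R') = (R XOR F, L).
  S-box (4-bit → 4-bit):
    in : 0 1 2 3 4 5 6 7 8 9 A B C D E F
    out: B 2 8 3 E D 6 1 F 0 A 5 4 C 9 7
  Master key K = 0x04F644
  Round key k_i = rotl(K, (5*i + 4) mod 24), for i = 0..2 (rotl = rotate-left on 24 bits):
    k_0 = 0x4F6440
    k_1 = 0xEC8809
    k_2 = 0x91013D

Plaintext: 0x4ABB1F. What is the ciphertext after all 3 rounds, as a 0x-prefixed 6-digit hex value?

s_0 = plaintext = 0x4ABB1F
s_1 = Round(s_0, k_0) = 0xB1F37C
s_2 = Round(s_1, k_1) = 0x37CE02
s_3 = Round(s_2, k_2) = 0xE0244B

0xE0244B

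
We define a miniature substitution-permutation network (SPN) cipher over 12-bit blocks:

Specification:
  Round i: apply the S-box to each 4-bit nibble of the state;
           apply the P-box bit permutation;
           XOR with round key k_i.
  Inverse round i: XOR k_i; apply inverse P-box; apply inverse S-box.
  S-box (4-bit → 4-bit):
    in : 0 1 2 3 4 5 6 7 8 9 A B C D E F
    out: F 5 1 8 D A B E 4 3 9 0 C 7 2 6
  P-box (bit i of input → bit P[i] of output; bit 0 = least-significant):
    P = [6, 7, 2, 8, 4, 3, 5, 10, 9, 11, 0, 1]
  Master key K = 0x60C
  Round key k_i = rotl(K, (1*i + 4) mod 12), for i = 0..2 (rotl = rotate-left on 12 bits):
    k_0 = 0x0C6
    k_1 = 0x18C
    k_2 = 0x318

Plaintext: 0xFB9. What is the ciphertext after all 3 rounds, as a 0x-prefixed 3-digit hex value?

s_0 = plaintext = 0xFB9
s_1 = Round(s_0, k_0) = 0x807
s_2 = Round(s_1, k_1) = 0x431
s_3 = Round(s_2, k_2) = 0x55F

0x55F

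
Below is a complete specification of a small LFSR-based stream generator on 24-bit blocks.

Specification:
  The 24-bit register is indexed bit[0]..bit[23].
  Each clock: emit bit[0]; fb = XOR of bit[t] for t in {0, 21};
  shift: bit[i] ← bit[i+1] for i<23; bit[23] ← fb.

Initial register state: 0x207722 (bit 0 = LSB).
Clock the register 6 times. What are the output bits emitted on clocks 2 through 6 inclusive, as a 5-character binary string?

10001

reg_0 = 0x207722
clock 1: out=0, reg = 0x903B91
clock 2: out=1, reg = 0xC81DC8
clock 3: out=0, reg = 0x640EE4
clock 4: out=0, reg = 0xB20772
clock 5: out=0, reg = 0xD903B9
clock 6: out=1, reg = 0xEC81DC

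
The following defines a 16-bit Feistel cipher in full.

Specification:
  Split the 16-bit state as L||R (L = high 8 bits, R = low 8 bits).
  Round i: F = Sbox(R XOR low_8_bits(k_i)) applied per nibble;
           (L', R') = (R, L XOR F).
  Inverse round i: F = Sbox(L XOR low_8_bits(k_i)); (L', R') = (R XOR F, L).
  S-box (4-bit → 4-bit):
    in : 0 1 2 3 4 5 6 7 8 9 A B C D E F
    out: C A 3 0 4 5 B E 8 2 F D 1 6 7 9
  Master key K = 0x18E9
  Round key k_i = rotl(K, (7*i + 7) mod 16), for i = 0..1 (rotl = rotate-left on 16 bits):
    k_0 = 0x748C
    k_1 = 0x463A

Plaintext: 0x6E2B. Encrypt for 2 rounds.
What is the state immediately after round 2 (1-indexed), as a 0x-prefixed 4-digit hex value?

0x90D4

s_0 = plaintext = 0x6E2B
s_1 = Round(s_0, k_0) = 0x2B90
s_2 = Round(s_1, k_1) = 0x90D4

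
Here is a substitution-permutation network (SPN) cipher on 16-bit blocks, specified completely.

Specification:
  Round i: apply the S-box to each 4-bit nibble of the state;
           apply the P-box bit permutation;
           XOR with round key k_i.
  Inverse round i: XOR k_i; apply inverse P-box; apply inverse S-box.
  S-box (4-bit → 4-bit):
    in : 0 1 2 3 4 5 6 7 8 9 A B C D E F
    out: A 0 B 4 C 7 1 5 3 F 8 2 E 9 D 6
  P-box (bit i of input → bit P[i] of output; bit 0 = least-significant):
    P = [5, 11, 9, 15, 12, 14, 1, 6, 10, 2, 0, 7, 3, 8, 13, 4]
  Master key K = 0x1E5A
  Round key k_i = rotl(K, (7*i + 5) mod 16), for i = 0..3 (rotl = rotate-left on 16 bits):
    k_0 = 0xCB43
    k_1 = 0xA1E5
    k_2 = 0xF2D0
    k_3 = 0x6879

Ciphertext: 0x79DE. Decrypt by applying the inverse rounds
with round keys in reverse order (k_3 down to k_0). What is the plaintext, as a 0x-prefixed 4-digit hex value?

s_0 = ciphertext = 0x79DE
s_1 = InvRound(s_0, k_3) = 0xBC76
s_2 = InvRound(s_1, k_2) = 0x12F5
s_3 = InvRound(s_2, k_1) = 0xC164
s_4 = InvRound(s_3, k_0) = 0x1F35

0x1F35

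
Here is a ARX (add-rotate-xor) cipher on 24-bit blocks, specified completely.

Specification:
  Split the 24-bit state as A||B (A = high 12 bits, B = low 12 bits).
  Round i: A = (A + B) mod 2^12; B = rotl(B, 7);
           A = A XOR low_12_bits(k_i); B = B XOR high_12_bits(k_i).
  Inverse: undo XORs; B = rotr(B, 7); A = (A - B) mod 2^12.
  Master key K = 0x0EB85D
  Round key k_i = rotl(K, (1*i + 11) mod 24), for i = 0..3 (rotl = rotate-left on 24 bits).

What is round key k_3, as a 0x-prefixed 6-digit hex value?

K = 0x0EB85D
k_0 = rotl(K, (1*0+11) mod 24) = rotl(K, 11) = 0xC2E875
k_1 = rotl(K, (1*1+11) mod 24) = rotl(K, 12) = 0x85D0EB
k_2 = rotl(K, (1*2+11) mod 24) = rotl(K, 13) = 0x0BA1D7
k_3 = rotl(K, (1*3+11) mod 24) = rotl(K, 14) = 0x1743AE

0x1743AE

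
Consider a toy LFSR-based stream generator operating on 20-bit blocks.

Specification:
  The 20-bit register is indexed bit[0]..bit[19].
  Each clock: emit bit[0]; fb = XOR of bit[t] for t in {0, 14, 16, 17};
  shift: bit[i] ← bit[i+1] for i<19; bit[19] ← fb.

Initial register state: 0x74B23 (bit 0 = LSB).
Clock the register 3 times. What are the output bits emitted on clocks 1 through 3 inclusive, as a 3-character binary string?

110

reg_0 = 0x74B23
clock 1: out=1, reg = 0x3A591
clock 2: out=1, reg = 0x9D2C8
clock 3: out=0, reg = 0x4E964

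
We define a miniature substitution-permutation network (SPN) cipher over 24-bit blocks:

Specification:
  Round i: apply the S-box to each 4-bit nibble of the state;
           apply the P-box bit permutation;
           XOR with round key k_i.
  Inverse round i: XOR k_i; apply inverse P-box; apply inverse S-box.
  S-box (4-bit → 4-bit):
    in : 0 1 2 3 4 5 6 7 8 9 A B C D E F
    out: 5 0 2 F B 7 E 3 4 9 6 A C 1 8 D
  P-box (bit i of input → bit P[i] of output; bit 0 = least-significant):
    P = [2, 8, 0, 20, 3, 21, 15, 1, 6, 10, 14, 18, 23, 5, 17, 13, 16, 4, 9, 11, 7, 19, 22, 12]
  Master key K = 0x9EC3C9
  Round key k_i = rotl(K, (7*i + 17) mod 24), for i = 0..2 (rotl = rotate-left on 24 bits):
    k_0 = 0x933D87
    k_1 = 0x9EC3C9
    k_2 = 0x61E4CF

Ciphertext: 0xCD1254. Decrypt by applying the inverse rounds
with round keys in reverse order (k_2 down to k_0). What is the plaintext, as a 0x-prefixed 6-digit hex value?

s_0 = ciphertext = 0xCD1254
s_1 = InvRound(s_0, k_2) = 0x4A9638
s_2 = InvRound(s_1, k_1) = 0xF27316
s_3 = InvRound(s_2, k_0) = 0x031A28

0x031A28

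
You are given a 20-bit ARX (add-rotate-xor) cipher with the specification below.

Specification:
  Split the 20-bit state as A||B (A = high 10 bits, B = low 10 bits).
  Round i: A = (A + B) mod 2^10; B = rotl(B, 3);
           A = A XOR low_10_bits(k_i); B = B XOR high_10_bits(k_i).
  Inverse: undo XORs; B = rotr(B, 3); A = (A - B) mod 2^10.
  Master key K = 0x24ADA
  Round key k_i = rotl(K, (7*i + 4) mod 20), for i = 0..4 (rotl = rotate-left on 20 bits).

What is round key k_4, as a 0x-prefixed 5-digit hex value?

K = 0x24ADA
k_0 = rotl(K, (7*0+4) mod 20) = rotl(K, 4) = 0x4ADA2
k_1 = rotl(K, (7*1+4) mod 20) = rotl(K, 11) = 0x6D125
k_2 = rotl(K, (7*2+4) mod 20) = rotl(K, 18) = 0x892B6
k_3 = rotl(K, (7*3+4) mod 20) = rotl(K, 5) = 0x95B44
k_4 = rotl(K, (7*4+4) mod 20) = rotl(K, 12) = 0xDA24A

0xDA24A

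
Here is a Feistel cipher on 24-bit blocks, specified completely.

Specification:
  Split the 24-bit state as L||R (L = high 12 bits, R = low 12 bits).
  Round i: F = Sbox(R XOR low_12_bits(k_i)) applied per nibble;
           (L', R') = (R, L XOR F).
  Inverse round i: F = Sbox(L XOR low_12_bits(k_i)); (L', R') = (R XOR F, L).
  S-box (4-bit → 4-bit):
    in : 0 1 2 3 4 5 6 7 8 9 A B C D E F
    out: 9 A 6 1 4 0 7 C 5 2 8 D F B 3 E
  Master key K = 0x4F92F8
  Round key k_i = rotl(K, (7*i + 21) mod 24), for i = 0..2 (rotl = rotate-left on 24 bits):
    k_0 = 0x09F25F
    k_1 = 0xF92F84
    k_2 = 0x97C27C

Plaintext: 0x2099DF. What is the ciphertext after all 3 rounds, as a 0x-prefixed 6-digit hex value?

s_0 = plaintext = 0x2099DF
s_1 = Round(s_0, k_0) = 0x9DFF50
s_2 = Round(s_1, k_1) = 0xF5006B
s_3 = Round(s_2, k_2) = 0x06B9FC

0x06B9FC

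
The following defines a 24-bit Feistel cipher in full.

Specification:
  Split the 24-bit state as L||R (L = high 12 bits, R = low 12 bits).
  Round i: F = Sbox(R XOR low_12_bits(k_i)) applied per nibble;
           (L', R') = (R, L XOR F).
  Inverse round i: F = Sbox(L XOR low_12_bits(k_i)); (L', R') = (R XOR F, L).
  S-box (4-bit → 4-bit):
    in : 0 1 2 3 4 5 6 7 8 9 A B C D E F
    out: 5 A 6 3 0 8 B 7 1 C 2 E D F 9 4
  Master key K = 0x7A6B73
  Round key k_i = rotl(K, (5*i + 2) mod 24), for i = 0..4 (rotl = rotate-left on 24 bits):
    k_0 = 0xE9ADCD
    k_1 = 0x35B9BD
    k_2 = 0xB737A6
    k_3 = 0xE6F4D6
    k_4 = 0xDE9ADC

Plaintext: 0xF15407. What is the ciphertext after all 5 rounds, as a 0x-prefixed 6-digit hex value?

s_0 = plaintext = 0xF15407
s_1 = Round(s_0, k_0) = 0x4073C7
s_2 = Round(s_1, k_1) = 0x3C7675
s_3 = Round(s_2, k_2) = 0x675934
s_4 = Round(s_3, k_3) = 0x9349E3
s_5 = Round(s_4, k_4) = 0x9E3A00

0x9E3A00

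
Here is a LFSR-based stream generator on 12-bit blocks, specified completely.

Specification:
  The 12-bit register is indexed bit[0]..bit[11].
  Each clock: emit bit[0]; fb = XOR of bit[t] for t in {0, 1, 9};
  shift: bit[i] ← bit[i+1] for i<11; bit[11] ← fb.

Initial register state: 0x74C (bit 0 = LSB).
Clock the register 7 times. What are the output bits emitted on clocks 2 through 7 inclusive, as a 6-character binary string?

011001

reg_0 = 0x74C
clock 1: out=0, reg = 0xBA6
clock 2: out=0, reg = 0x5D3
clock 3: out=1, reg = 0x2E9
clock 4: out=1, reg = 0x174
clock 5: out=0, reg = 0x0BA
clock 6: out=0, reg = 0x85D
clock 7: out=1, reg = 0xC2E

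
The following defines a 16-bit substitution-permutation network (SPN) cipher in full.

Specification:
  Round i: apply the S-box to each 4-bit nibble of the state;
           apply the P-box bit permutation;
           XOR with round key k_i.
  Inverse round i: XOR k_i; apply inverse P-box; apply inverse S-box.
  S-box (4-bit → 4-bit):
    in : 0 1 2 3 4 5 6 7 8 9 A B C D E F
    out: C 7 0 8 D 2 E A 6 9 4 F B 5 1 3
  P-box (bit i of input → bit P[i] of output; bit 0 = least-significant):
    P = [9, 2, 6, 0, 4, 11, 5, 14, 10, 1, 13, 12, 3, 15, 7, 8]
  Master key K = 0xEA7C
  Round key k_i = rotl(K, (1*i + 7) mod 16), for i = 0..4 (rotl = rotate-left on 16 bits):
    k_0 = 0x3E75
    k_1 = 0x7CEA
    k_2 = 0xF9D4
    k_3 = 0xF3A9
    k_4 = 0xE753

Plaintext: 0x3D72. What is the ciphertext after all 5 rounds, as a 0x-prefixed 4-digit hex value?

0xD263

s_0 = plaintext = 0x3D72
s_1 = Round(s_0, k_0) = 0x5375
s_2 = Round(s_1, k_1) = 0xA4EE
s_3 = Round(s_2, k_2) = 0xCF44
s_4 = Round(s_3, k_3) = 0x34D2
s_5 = Round(s_4, k_4) = 0xD263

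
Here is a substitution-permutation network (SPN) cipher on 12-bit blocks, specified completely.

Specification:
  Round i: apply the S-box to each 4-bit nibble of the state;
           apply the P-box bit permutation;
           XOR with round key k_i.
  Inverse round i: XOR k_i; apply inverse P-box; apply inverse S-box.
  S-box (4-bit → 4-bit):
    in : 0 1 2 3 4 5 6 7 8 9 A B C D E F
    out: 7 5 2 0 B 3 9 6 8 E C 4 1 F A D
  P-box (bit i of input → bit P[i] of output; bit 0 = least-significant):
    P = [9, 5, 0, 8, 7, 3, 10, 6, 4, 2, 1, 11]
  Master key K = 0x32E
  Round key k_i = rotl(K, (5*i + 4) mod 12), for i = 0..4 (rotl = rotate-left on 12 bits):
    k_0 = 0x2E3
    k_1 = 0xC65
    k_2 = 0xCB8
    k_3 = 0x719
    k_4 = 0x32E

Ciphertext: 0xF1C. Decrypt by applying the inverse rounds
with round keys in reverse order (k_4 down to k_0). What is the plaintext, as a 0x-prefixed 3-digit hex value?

s_0 = ciphertext = 0xF1C
s_1 = InvRound(s_0, k_4) = 0xFB2
s_2 = InvRound(s_1, k_3) = 0xA57
s_3 = InvRound(s_2, k_2) = 0x7D0
s_4 = InvRound(s_3, k_1) = 0x4CD
s_5 = InvRound(s_4, k_0) = 0x775

0x775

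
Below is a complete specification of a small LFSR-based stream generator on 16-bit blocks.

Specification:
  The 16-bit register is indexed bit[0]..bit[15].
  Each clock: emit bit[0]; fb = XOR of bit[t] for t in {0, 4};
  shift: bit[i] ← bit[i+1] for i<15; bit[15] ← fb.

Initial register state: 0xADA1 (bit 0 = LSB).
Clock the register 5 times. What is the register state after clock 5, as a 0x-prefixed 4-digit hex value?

reg_0 = 0xADA1
clock 1: out=1, reg = 0xD6D0
clock 2: out=0, reg = 0xEB68
clock 3: out=0, reg = 0x75B4
clock 4: out=0, reg = 0xBADA
clock 5: out=0, reg = 0xDD6D

0xDD6D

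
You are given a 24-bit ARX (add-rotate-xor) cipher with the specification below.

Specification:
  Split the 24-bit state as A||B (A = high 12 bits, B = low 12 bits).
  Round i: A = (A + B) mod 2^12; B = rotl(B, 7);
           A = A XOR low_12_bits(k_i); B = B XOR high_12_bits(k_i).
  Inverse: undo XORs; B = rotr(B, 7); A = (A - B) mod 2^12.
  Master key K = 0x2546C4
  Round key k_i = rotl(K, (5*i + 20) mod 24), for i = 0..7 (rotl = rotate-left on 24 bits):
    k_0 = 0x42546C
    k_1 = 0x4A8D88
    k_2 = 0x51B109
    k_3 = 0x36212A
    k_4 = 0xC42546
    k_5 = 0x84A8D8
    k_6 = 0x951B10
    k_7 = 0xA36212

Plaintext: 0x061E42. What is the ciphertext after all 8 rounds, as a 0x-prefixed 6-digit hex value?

0x9CBA4C

s_0 = plaintext = 0x061E42
s_1 = Round(s_0, k_0) = 0xACF557
s_2 = Round(s_1, k_1) = 0xDAEF02
s_3 = Round(s_2, k_2) = 0xDB9463
s_4 = Round(s_3, k_3) = 0x3362C1
s_5 = Round(s_4, k_4) = 0x0B1CD4
s_6 = Round(s_5, k_5) = 0x55D22C
s_7 = Round(s_6, k_6) = 0xC99F40
s_8 = Round(s_7, k_7) = 0x9CBA4C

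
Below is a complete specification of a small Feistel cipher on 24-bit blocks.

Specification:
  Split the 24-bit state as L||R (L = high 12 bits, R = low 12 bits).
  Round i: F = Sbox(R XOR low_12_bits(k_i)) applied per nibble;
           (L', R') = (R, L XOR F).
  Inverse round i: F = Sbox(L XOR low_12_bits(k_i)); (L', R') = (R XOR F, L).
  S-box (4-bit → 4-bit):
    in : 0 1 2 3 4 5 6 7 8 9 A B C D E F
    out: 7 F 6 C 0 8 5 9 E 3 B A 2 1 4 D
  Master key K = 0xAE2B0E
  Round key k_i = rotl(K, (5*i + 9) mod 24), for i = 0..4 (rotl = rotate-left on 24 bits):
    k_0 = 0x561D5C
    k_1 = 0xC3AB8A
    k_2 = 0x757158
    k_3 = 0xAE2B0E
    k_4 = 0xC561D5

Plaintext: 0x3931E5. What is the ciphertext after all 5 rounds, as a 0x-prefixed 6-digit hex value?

s_0 = plaintext = 0x3931E5
s_1 = Round(s_0, k_0) = 0x1E5130
s_2 = Round(s_1, k_1) = 0x130A4E
s_3 = Round(s_2, k_2) = 0xA4EBC5
s_4 = Round(s_3, k_3) = 0xBC5D64
s_5 = Round(s_4, k_4) = 0xD6496A

0xD6496A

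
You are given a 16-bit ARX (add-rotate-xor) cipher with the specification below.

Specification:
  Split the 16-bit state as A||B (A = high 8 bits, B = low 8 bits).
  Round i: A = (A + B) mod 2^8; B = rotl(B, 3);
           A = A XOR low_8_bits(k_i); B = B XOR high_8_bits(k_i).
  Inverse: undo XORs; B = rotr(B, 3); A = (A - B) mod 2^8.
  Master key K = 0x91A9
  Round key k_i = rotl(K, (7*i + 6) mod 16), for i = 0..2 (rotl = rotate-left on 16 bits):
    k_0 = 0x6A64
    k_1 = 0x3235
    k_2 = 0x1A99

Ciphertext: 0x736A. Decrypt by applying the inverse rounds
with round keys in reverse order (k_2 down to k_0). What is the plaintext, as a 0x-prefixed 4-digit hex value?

s_0 = ciphertext = 0x736A
s_1 = InvRound(s_0, k_2) = 0xDC0E
s_2 = InvRound(s_1, k_1) = 0x6287
s_3 = InvRound(s_2, k_0) = 0x49BD

0x49BD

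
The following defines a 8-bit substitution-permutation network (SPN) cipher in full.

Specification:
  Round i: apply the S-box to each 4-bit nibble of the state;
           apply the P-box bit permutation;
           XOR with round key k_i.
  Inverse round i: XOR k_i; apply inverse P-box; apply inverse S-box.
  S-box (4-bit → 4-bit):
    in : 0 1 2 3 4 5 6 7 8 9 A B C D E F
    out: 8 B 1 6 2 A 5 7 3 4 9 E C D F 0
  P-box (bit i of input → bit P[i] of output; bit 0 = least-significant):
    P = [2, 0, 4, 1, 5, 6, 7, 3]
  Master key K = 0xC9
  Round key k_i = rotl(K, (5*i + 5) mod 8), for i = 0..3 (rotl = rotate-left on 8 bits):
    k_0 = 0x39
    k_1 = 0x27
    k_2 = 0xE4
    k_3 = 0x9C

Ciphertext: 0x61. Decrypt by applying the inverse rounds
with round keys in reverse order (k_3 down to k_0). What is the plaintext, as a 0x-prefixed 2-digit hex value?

s_0 = ciphertext = 0x61
s_1 = InvRound(s_0, k_3) = 0xE7
s_2 = InvRound(s_1, k_2) = 0xF5
s_3 = InvRound(s_2, k_1) = 0x3C
s_4 = InvRound(s_3, k_0) = 0xF8

0xF8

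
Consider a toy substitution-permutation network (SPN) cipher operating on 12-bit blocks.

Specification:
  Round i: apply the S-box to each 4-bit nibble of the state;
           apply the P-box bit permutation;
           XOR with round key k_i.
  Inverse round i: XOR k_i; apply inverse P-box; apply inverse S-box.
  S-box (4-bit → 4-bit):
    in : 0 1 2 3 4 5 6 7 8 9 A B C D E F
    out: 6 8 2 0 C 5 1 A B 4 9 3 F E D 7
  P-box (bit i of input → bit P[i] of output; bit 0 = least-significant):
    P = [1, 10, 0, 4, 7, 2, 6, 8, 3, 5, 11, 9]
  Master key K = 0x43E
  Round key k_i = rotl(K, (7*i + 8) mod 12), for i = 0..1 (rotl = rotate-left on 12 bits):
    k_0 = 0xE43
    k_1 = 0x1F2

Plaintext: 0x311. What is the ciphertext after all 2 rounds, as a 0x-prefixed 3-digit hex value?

s_0 = plaintext = 0x311
s_1 = Round(s_0, k_0) = 0xF53
s_2 = Round(s_1, k_1) = 0x91A

0x91A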